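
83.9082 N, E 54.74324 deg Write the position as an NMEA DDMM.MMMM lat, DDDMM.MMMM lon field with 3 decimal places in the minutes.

8354.492,N / 05444.594,E

Lat: 83° + 0.908200 × 60 = 83° 54.49200′
Lon: fractional part 0.743240 → 44.59440 minutes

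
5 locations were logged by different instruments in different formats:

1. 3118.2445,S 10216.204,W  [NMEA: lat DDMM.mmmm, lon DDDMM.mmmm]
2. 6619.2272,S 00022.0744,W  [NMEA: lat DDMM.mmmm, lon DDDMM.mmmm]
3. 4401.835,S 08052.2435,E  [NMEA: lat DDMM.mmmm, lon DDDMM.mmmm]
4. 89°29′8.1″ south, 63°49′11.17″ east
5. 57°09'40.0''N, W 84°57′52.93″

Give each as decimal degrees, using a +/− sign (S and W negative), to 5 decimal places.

Point 1:
  Latitude: degrees = first 2 digits = 31, minutes = 18.2445; 31 + 18.2445/60 = 31.304075
  S → negative
  λ: split at 3 digits → 102° and 16.204′; 102 + 16.204/60 = 102.270067
  W ⇒ negate
Point 2:
  Lat: split at 2 digits → 66° and 19.2272′; 66 + 19.2272/60 = 66.320453
  hemisphere S, so the sign is −
  λ: split at 3 digits → 000° and 22.0744′; 0 + 22.0744/60 = 0.367907
  hemisphere W, so the sign is −
Point 3:
  Lat: degrees = first 2 digits = 44, minutes = 1.835; 44 + 1.835/60 = 44.030583
  hemisphere S, so the sign is −
  Longitude: degrees = first 3 digits = 80, minutes = 52.2435; 80 + 52.2435/60 = 80.870725
  E ⇒ keep positive
Point 4:
  Lat: 89° + 29/60 + 8.1/3600 = 89 + 0.483333 + 0.002250 = 89.485583
  S → negative
  Longitude: 49′ + 11.17″ = 49.18617′; 63 + 49.18617/60 = 63.819769
  E ⇒ keep positive
Point 5:
  Latitude: 57 + 9/60 + 40/3600 = 57.161111
  N ⇒ keep positive
  Longitude: 84° + 57/60 + 52.93/3600 = 84 + 0.950000 + 0.014703 = 84.964703
  W ⇒ negate

1. -31.30408, -102.27007
2. -66.32045, -0.36791
3. -44.03058, 80.87073
4. -89.48558, 63.81977
5. 57.16111, -84.96470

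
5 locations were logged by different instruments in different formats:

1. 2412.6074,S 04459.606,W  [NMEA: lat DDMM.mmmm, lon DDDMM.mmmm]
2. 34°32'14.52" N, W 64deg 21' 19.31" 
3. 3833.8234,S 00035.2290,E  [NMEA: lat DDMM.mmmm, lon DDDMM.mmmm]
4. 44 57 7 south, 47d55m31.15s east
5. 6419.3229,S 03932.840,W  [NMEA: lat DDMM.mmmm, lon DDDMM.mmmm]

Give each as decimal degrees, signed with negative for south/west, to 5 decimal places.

1. -24.21012, -44.99343
2. 34.53737, -64.35536
3. -38.56372, 0.58715
4. -44.95194, 47.92532
5. -64.32205, -39.54733

Point 1:
  Latitude: split at 2 digits → 24° and 12.6074′; 24 + 12.6074/60 = 24.210123
  hemisphere S, so the sign is −
  λ: degrees = first 3 digits = 44, minutes = 59.606; 44 + 59.606/60 = 44.993433
  hemisphere W, so the sign is −
Point 2:
  φ: 34° + 32/60 + 14.52/3600 = 34 + 0.533333 + 0.004033 = 34.537367
  N ⇒ keep positive
  Longitude: 21′ + 19.31″ = 21.32183′; 64 + 21.32183/60 = 64.355364
  hemisphere W, so the sign is −
Point 3:
  φ: degrees = first 2 digits = 38, minutes = 33.8234; 38 + 33.8234/60 = 38.563723
  hemisphere S, so the sign is −
  Longitude: degrees = first 3 digits = 0, minutes = 35.229; 0 + 35.229/60 = 0.587150
  E → positive
Point 4:
  φ: 44 + 57/60 + 7/3600 = 44.951944
  S → negative
  Longitude: 47° + 55/60 + 31.15/3600 = 47 + 0.916667 + 0.008653 = 47.925319
  E ⇒ keep positive
Point 5:
  φ: degrees = first 2 digits = 64, minutes = 19.3229; 64 + 19.3229/60 = 64.322048
  S → negative
  Longitude: split at 3 digits → 039° and 32.84′; 39 + 32.84/60 = 39.547333
  W → negative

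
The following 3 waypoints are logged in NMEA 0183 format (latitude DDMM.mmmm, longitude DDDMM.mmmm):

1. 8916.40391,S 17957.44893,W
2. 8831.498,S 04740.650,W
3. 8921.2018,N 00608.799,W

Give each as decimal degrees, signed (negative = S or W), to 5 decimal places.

1. -89.27340, -179.95748
2. -88.52497, -47.67750
3. 89.35336, -6.14665

Point 1:
  Lat: split at 2 digits → 89° and 16.40391′; 89 + 16.40391/60 = 89.273399
  S → negative
  Lon: split at 3 digits → 179° and 57.44893′; 179 + 57.44893/60 = 179.957482
  W ⇒ negate
Point 2:
  Lat: degrees = first 2 digits = 88, minutes = 31.498; 88 + 31.498/60 = 88.524967
  S ⇒ negate
  λ: degrees = first 3 digits = 47, minutes = 40.65; 47 + 40.65/60 = 47.677500
  W → negative
Point 3:
  φ: split at 2 digits → 89° and 21.2018′; 89 + 21.2018/60 = 89.353363
  N ⇒ keep positive
  λ: degrees = first 3 digits = 6, minutes = 8.799; 6 + 8.799/60 = 6.146650
  W → negative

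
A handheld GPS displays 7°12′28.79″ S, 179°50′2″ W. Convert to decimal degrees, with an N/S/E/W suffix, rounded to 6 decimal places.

7.207997° S, 179.833889° W

φ: 7° + 12/60 + 28.79/3600 = 7 + 0.200000 + 0.007997 = 7.2079972
Longitude: 50′ + 2″ = 50.03333′; 179 + 50.03333/60 = 179.8338889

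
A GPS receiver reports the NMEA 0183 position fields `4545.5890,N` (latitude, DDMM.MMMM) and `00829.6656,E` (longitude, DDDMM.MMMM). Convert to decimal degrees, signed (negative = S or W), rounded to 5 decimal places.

45.75982, 8.49443

φ: degrees = first 2 digits = 45, minutes = 45.589; 45 + 45.589/60 = 45.759817
N ⇒ keep positive
Lon: split at 3 digits → 008° and 29.6656′; 8 + 29.6656/60 = 8.494427
E ⇒ keep positive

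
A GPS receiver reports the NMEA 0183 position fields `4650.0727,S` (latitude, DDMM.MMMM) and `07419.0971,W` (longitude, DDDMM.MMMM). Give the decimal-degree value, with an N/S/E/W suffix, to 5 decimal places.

Lat: split at 2 digits → 46° and 50.0727′; 46 + 50.0727/60 = 46.834545
Longitude: degrees = first 3 digits = 74, minutes = 19.0971; 74 + 19.0971/60 = 74.318285

46.83455° S, 74.31829° W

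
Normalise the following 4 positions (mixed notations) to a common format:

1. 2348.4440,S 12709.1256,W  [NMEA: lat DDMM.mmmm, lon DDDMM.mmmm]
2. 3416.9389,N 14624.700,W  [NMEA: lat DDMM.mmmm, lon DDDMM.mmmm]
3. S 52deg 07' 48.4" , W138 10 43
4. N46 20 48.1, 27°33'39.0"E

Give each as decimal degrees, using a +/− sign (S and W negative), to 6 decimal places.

1. -23.807400, -127.152093
2. 34.282315, -146.411667
3. -52.130111, -138.178611
4. 46.346694, 27.560833

Point 1:
  Latitude: degrees = first 2 digits = 23, minutes = 48.444; 23 + 48.444/60 = 23.8074000
  S ⇒ negate
  Lon: split at 3 digits → 127° and 9.1256′; 127 + 9.1256/60 = 127.1520933
  W → negative
Point 2:
  Lat: split at 2 digits → 34° and 16.9389′; 34 + 16.9389/60 = 34.2823150
  N ⇒ keep positive
  Longitude: split at 3 digits → 146° and 24.7′; 146 + 24.7/60 = 146.4116667
  W ⇒ negate
Point 3:
  φ: 7′ + 48.4″ = 7.80667′; 52 + 7.80667/60 = 52.1301111
  hemisphere S, so the sign is −
  λ: 138° + 10/60 + 43/3600 = 138 + 0.166667 + 0.011944 = 138.1786111
  hemisphere W, so the sign is −
Point 4:
  φ: 20′ + 48.1″ = 20.80167′; 46 + 20.80167/60 = 46.3466944
  N → positive
  Lon: 27° + 33/60 + 39/3600 = 27 + 0.550000 + 0.010833 = 27.5608333
  E → positive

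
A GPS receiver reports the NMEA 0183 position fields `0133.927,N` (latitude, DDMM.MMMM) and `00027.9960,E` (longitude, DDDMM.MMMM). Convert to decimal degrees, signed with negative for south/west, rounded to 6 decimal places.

Latitude: degrees = first 2 digits = 1, minutes = 33.927; 1 + 33.927/60 = 1.5654500
N → positive
Lon: degrees = first 3 digits = 0, minutes = 27.996; 0 + 27.996/60 = 0.4666000
E → positive

1.565450, 0.466600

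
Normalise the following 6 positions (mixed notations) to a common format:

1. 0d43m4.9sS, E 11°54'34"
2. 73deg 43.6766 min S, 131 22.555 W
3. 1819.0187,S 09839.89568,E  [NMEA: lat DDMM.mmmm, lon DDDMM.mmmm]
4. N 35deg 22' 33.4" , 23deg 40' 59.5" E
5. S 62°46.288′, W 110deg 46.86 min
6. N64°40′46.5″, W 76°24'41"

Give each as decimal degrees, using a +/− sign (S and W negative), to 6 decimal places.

Point 1:
  Latitude: 0° + 43/60 + 4.9/3600 = 0 + 0.716667 + 0.001361 = 0.7180278
  S → negative
  Longitude: 11 + 54/60 + 34/3600 = 11.9094444
  E ⇒ keep positive
Point 2:
  Lat: 73 + 43.6766/60 = 73.7279433
  S ⇒ negate
  Lon: 22.555′ = 0.375917°; total 131.3759167
  W → negative
Point 3:
  Lat: split at 2 digits → 18° and 19.0187′; 18 + 19.0187/60 = 18.3169783
  S → negative
  λ: split at 3 digits → 098° and 39.89568′; 98 + 39.89568/60 = 98.6649280
  E ⇒ keep positive
Point 4:
  Latitude: 22′ + 33.4″ = 22.55667′; 35 + 22.55667/60 = 35.3759444
  N → positive
  λ: 23° + 40/60 + 59.5/3600 = 23 + 0.666667 + 0.016528 = 23.6831944
  E ⇒ keep positive
Point 5:
  Latitude: 46.288′ = 0.771467°; total 62.7714667
  hemisphere S, so the sign is −
  λ: 110 + 46.86/60 = 110.7810000
  hemisphere W, so the sign is −
Point 6:
  Latitude: 64 + 40/60 + 46.5/3600 = 64.6795833
  N → positive
  Longitude: 76° + 24/60 + 41/3600 = 76 + 0.400000 + 0.011389 = 76.4113889
  W ⇒ negate

1. -0.718028, 11.909444
2. -73.727943, -131.375917
3. -18.316978, 98.664928
4. 35.375944, 23.683194
5. -62.771467, -110.781000
6. 64.679583, -76.411389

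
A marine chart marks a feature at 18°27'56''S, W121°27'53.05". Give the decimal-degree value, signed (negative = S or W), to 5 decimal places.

-18.46556, -121.46474

Latitude: 27′ + 56″ = 27.93333′; 18 + 27.93333/60 = 18.465556
hemisphere S, so the sign is −
Longitude: 121° + 27/60 + 53.05/3600 = 121 + 0.450000 + 0.014736 = 121.464736
W → negative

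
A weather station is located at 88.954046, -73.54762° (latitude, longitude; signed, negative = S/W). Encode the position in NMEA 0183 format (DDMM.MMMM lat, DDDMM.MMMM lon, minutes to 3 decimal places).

8857.243,N / 07332.857,W

Lat: minutes = (88.954046 − 88) × 60 = 57.24276
Longitude is negative → W; |value| = 73.547620
Lon: minutes = (73.547620 − 73) × 60 = 32.85720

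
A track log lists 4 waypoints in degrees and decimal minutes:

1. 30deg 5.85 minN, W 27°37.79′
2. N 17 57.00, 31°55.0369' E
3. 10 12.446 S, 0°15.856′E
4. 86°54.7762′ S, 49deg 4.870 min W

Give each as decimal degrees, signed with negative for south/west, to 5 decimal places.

Point 1:
  φ: 30 + 5.85/60 = 30.097500
  N → positive
  λ: 27 + 37.79/60 = 27.629833
  W → negative
Point 2:
  Lat: 17 + 57/60 = 17.950000
  N ⇒ keep positive
  Longitude: 31 + 55.0369/60 = 31.917282
  E ⇒ keep positive
Point 3:
  Lat: 12.446′ = 0.207433°; total 10.207433
  hemisphere S, so the sign is −
  λ: 0 + 15.856/60 = 0.264267
  E ⇒ keep positive
Point 4:
  Lat: 54.7762′ = 0.912937°; total 86.912937
  S ⇒ negate
  Lon: 49 + 4.87/60 = 49.081167
  W → negative

1. 30.09750, -27.62983
2. 17.95000, 31.91728
3. -10.20743, 0.26427
4. -86.91294, -49.08117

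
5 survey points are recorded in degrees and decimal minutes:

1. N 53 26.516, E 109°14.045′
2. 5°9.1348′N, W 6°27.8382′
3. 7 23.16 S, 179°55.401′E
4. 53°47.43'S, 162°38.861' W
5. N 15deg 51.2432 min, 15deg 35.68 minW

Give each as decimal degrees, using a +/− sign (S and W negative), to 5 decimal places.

1. 53.44193, 109.23408
2. 5.15225, -6.46397
3. -7.38600, 179.92335
4. -53.79050, -162.64768
5. 15.85405, -15.59467

Point 1:
  Latitude: 26.516′ = 0.441933°; total 53.441933
  N → positive
  Lon: 109 + 14.045/60 = 109.234083
  E → positive
Point 2:
  Lat: 9.1348′ = 0.152247°; total 5.152247
  N ⇒ keep positive
  Lon: 27.8382′ = 0.463970°; total 6.463970
  W ⇒ negate
Point 3:
  Lat: 7 + 23.16/60 = 7.386000
  S ⇒ negate
  Lon: 179 + 55.401/60 = 179.923350
  E ⇒ keep positive
Point 4:
  φ: 47.43′ = 0.790500°; total 53.790500
  S ⇒ negate
  Longitude: 38.861′ = 0.647683°; total 162.647683
  hemisphere W, so the sign is −
Point 5:
  Lat: 15 + 51.2432/60 = 15.854053
  N → positive
  Longitude: 35.68′ = 0.594667°; total 15.594667
  W → negative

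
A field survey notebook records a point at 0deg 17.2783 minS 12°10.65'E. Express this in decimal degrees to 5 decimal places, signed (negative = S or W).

-0.28797, 12.17750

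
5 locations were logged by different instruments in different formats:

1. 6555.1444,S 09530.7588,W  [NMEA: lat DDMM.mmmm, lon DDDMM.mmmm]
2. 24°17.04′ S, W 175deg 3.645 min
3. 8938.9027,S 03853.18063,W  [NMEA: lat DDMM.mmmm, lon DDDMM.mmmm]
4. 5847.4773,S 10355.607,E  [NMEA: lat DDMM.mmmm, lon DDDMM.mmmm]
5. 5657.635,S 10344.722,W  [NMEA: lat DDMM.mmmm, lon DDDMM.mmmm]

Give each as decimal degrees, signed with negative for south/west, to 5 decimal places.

1. -65.91907, -95.51265
2. -24.28400, -175.06075
3. -89.64838, -38.88634
4. -58.79129, 103.92678
5. -56.96058, -103.74537

Point 1:
  Lat: split at 2 digits → 65° and 55.1444′; 65 + 55.1444/60 = 65.919073
  S ⇒ negate
  λ: degrees = first 3 digits = 95, minutes = 30.7588; 95 + 30.7588/60 = 95.512647
  W → negative
Point 2:
  φ: 24 + 17.04/60 = 24.284000
  hemisphere S, so the sign is −
  Longitude: 175 + 3.645/60 = 175.060750
  hemisphere W, so the sign is −
Point 3:
  Lat: degrees = first 2 digits = 89, minutes = 38.9027; 89 + 38.9027/60 = 89.648378
  S ⇒ negate
  Longitude: split at 3 digits → 038° and 53.18063′; 38 + 53.18063/60 = 38.886344
  W → negative
Point 4:
  Lat: degrees = first 2 digits = 58, minutes = 47.4773; 58 + 47.4773/60 = 58.791288
  S ⇒ negate
  Lon: degrees = first 3 digits = 103, minutes = 55.607; 103 + 55.607/60 = 103.926783
  E ⇒ keep positive
Point 5:
  Lat: split at 2 digits → 56° and 57.635′; 56 + 57.635/60 = 56.960583
  hemisphere S, so the sign is −
  Lon: split at 3 digits → 103° and 44.722′; 103 + 44.722/60 = 103.745367
  W ⇒ negate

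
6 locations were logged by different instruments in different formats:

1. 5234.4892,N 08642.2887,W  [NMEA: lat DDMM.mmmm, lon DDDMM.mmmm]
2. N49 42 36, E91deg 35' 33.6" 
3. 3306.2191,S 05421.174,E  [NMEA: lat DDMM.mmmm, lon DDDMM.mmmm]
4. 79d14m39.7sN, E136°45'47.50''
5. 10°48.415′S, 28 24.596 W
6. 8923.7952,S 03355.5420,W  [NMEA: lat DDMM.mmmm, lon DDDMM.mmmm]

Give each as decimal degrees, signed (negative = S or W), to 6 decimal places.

1. 52.574820, -86.704812
2. 49.710000, 91.592667
3. -33.103652, 54.352900
4. 79.244361, 136.763194
5. -10.806917, -28.409933
6. -89.396587, -33.925700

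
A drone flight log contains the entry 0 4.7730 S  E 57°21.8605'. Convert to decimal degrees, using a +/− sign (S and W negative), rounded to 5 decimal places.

Lat: 0 + 4.773/60 = 0.079550
hemisphere S, so the sign is −
Lon: 57 + 21.8605/60 = 57.364342
E ⇒ keep positive

-0.07955, 57.36434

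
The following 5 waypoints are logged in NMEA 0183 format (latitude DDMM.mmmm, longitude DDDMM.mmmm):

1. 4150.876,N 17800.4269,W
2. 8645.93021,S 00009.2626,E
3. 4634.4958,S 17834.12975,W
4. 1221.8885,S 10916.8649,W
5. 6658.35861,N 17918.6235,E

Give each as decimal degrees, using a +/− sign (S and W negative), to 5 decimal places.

Point 1:
  Latitude: split at 2 digits → 41° and 50.876′; 41 + 50.876/60 = 41.847933
  N → positive
  λ: split at 3 digits → 178° and 0.4269′; 178 + 0.4269/60 = 178.007115
  W → negative
Point 2:
  φ: split at 2 digits → 86° and 45.93021′; 86 + 45.93021/60 = 86.765504
  S ⇒ negate
  λ: split at 3 digits → 000° and 9.2626′; 0 + 9.2626/60 = 0.154377
  E → positive
Point 3:
  Latitude: split at 2 digits → 46° and 34.4958′; 46 + 34.4958/60 = 46.574930
  S → negative
  Longitude: degrees = first 3 digits = 178, minutes = 34.12975; 178 + 34.12975/60 = 178.568829
  W → negative
Point 4:
  Latitude: degrees = first 2 digits = 12, minutes = 21.8885; 12 + 21.8885/60 = 12.364808
  S ⇒ negate
  Lon: split at 3 digits → 109° and 16.8649′; 109 + 16.8649/60 = 109.281082
  W → negative
Point 5:
  Latitude: degrees = first 2 digits = 66, minutes = 58.35861; 66 + 58.35861/60 = 66.972644
  N ⇒ keep positive
  Lon: split at 3 digits → 179° and 18.6235′; 179 + 18.6235/60 = 179.310392
  E → positive

1. 41.84793, -178.00712
2. -86.76550, 0.15438
3. -46.57493, -178.56883
4. -12.36481, -109.28108
5. 66.97264, 179.31039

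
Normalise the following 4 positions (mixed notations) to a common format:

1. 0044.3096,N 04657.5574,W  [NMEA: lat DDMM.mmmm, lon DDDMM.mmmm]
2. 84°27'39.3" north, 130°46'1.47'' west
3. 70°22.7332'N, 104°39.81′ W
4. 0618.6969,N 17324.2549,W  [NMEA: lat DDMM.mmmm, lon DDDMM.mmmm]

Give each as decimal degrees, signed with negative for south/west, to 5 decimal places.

1. 0.73849, -46.95929
2. 84.46092, -130.76708
3. 70.37889, -104.66350
4. 6.31162, -173.40425

Point 1:
  Latitude: split at 2 digits → 00° and 44.3096′; 0 + 44.3096/60 = 0.738493
  N ⇒ keep positive
  Longitude: split at 3 digits → 046° and 57.5574′; 46 + 57.5574/60 = 46.959290
  W ⇒ negate
Point 2:
  Latitude: 27′ + 39.3″ = 27.65500′; 84 + 27.65500/60 = 84.460917
  N → positive
  Longitude: 46′ + 1.47″ = 46.02450′; 130 + 46.02450/60 = 130.767075
  W → negative
Point 3:
  φ: 22.7332′ = 0.378887°; total 70.378887
  N ⇒ keep positive
  Lon: 104 + 39.81/60 = 104.663500
  hemisphere W, so the sign is −
Point 4:
  φ: degrees = first 2 digits = 6, minutes = 18.6969; 6 + 18.6969/60 = 6.311615
  N → positive
  Longitude: split at 3 digits → 173° and 24.2549′; 173 + 24.2549/60 = 173.404248
  W ⇒ negate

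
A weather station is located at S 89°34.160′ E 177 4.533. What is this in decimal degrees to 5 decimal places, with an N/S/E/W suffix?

Latitude: 34.16′ = 0.569333°; total 89.569333
Longitude: 177 + 4.533/60 = 177.075550

89.56933° S, 177.07555° E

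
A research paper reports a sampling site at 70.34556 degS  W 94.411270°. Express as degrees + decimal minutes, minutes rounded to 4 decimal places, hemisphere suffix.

Latitude: minutes = (70.345560 − 70) × 60 = 20.733600
Lon: minutes = (94.411270 − 94) × 60 = 24.676200

70° 20.7336′ S, 94° 24.6762′ W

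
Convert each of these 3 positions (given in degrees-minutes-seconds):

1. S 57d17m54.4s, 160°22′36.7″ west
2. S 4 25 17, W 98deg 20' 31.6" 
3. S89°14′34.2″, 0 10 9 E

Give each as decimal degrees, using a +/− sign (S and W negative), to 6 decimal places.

1. -57.298444, -160.376861
2. -4.421389, -98.342111
3. -89.242833, 0.169167

Point 1:
  Latitude: 57 + 17/60 + 54.4/3600 = 57.2984444
  hemisphere S, so the sign is −
  Longitude: 22′ + 36.7″ = 22.61167′; 160 + 22.61167/60 = 160.3768611
  W → negative
Point 2:
  Latitude: 4° + 25/60 + 17/3600 = 4 + 0.416667 + 0.004722 = 4.4213889
  S → negative
  Longitude: 98° + 20/60 + 31.6/3600 = 98 + 0.333333 + 0.008778 = 98.3421111
  W ⇒ negate
Point 3:
  φ: 89 + 14/60 + 34.2/3600 = 89.2428333
  hemisphere S, so the sign is −
  λ: 0 + 10/60 + 9/3600 = 0.1691667
  E → positive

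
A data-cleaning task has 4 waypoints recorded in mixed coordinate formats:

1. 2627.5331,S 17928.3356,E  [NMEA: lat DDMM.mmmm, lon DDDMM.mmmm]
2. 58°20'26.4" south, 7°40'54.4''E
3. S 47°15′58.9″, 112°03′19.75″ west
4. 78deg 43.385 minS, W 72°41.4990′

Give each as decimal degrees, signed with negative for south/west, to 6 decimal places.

1. -26.458885, 179.472260
2. -58.340667, 7.681778
3. -47.266361, -112.055486
4. -78.723083, -72.691650

Point 1:
  Lat: split at 2 digits → 26° and 27.5331′; 26 + 27.5331/60 = 26.4588850
  S ⇒ negate
  Longitude: degrees = first 3 digits = 179, minutes = 28.3356; 179 + 28.3356/60 = 179.4722600
  E ⇒ keep positive
Point 2:
  Lat: 58 + 20/60 + 26.4/3600 = 58.3406667
  S → negative
  Longitude: 40′ + 54.4″ = 40.90667′; 7 + 40.90667/60 = 7.6817778
  E → positive
Point 3:
  Lat: 47 + 15/60 + 58.9/3600 = 47.2663611
  S ⇒ negate
  Longitude: 3′ + 19.75″ = 3.32917′; 112 + 3.32917/60 = 112.0554861
  hemisphere W, so the sign is −
Point 4:
  Lat: 43.385′ = 0.723083°; total 78.7230833
  S ⇒ negate
  Longitude: 41.499′ = 0.691650°; total 72.6916500
  W → negative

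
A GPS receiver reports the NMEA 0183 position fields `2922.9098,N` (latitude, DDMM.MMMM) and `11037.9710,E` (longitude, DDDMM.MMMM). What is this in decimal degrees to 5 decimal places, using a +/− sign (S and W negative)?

29.38183, 110.63285

Lat: degrees = first 2 digits = 29, minutes = 22.9098; 29 + 22.9098/60 = 29.381830
N → positive
Lon: degrees = first 3 digits = 110, minutes = 37.971; 110 + 37.971/60 = 110.632850
E → positive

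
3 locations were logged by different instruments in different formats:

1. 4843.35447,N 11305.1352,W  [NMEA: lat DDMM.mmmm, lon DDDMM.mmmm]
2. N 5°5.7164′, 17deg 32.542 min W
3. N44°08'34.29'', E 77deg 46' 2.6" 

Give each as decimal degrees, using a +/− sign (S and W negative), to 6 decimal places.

Point 1:
  φ: degrees = first 2 digits = 48, minutes = 43.35447; 48 + 43.35447/60 = 48.7225745
  N ⇒ keep positive
  λ: split at 3 digits → 113° and 5.1352′; 113 + 5.1352/60 = 113.0855867
  W → negative
Point 2:
  Lat: 5 + 5.7164/60 = 5.0952733
  N ⇒ keep positive
  λ: 32.542′ = 0.542367°; total 17.5423667
  hemisphere W, so the sign is −
Point 3:
  φ: 44° + 8/60 + 34.29/3600 = 44 + 0.133333 + 0.009525 = 44.1428583
  N → positive
  λ: 77° + 46/60 + 2.6/3600 = 77 + 0.766667 + 0.000722 = 77.7673889
  E → positive

1. 48.722575, -113.085587
2. 5.095273, -17.542367
3. 44.142858, 77.767389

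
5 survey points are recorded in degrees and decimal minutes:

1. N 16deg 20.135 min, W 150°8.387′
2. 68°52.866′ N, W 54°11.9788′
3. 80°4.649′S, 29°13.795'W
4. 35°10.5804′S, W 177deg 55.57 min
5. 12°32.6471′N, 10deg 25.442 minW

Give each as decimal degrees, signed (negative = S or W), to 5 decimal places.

1. 16.33558, -150.13978
2. 68.88110, -54.19965
3. -80.07748, -29.22992
4. -35.17634, -177.92617
5. 12.54412, -10.42403

Point 1:
  Lat: 20.135′ = 0.335583°; total 16.335583
  N → positive
  λ: 8.387′ = 0.139783°; total 150.139783
  W → negative
Point 2:
  Latitude: 68 + 52.866/60 = 68.881100
  N ⇒ keep positive
  λ: 11.9788′ = 0.199647°; total 54.199647
  hemisphere W, so the sign is −
Point 3:
  Lat: 80 + 4.649/60 = 80.077483
  S ⇒ negate
  Lon: 29 + 13.795/60 = 29.229917
  hemisphere W, so the sign is −
Point 4:
  Latitude: 10.5804′ = 0.176340°; total 35.176340
  S → negative
  λ: 55.57′ = 0.926167°; total 177.926167
  hemisphere W, so the sign is −
Point 5:
  Lat: 32.6471′ = 0.544118°; total 12.544118
  N → positive
  Lon: 10 + 25.442/60 = 10.424033
  hemisphere W, so the sign is −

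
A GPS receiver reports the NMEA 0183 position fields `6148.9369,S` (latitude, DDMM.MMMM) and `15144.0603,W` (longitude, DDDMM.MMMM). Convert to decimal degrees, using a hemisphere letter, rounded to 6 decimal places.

61.815615° S, 151.734338° W

Latitude: degrees = first 2 digits = 61, minutes = 48.9369; 61 + 48.9369/60 = 61.8156150
λ: degrees = first 3 digits = 151, minutes = 44.0603; 151 + 44.0603/60 = 151.7343383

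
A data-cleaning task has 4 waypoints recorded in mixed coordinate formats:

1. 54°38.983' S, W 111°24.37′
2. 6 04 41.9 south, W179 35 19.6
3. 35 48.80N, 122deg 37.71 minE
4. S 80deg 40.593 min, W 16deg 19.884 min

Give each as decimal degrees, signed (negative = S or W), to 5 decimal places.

Point 1:
  Latitude: 38.983′ = 0.649717°; total 54.649717
  hemisphere S, so the sign is −
  λ: 24.37′ = 0.406167°; total 111.406167
  hemisphere W, so the sign is −
Point 2:
  Lat: 6° + 4/60 + 41.9/3600 = 6 + 0.066667 + 0.011639 = 6.078306
  hemisphere S, so the sign is −
  λ: 35′ + 19.6″ = 35.32667′; 179 + 35.32667/60 = 179.588778
  hemisphere W, so the sign is −
Point 3:
  φ: 48.8′ = 0.813333°; total 35.813333
  N ⇒ keep positive
  λ: 122 + 37.71/60 = 122.628500
  E → positive
Point 4:
  Lat: 80 + 40.593/60 = 80.676550
  hemisphere S, so the sign is −
  Longitude: 16 + 19.884/60 = 16.331400
  W ⇒ negate

1. -54.64972, -111.40617
2. -6.07831, -179.58878
3. 35.81333, 122.62850
4. -80.67655, -16.33140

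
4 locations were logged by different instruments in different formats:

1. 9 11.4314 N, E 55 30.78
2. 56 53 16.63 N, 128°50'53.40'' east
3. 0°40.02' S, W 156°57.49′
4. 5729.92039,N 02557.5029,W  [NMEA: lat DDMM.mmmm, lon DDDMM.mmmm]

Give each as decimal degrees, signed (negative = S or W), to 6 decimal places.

Point 1:
  Latitude: 11.4314′ = 0.190523°; total 9.1905233
  N ⇒ keep positive
  Longitude: 55 + 30.78/60 = 55.5130000
  E → positive
Point 2:
  Lat: 56 + 53/60 + 16.63/3600 = 56.8879528
  N → positive
  Lon: 128 + 50/60 + 53.4/3600 = 128.8481667
  E ⇒ keep positive
Point 3:
  Lat: 40.02′ = 0.667000°; total 0.6670000
  S ⇒ negate
  λ: 156 + 57.49/60 = 156.9581667
  hemisphere W, so the sign is −
Point 4:
  φ: degrees = first 2 digits = 57, minutes = 29.92039; 57 + 29.92039/60 = 57.4986732
  N → positive
  λ: degrees = first 3 digits = 25, minutes = 57.5029; 25 + 57.5029/60 = 25.9583817
  hemisphere W, so the sign is −

1. 9.190523, 55.513000
2. 56.887953, 128.848167
3. -0.667000, -156.958167
4. 57.498673, -25.958382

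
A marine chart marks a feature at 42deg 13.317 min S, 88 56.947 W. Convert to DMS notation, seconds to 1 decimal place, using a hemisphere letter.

Lat: fractional minutes 0.31700 × 60 = 19.020″
Longitude: 56.94700′ → 56′ and 0.94700 × 60 = 56.820″

42°13′19.0″ S, 88°56′56.8″ W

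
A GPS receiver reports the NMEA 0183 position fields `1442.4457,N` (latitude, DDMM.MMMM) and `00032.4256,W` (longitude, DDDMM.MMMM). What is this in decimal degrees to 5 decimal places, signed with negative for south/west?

14.70743, -0.54043

φ: degrees = first 2 digits = 14, minutes = 42.4457; 14 + 42.4457/60 = 14.707428
N → positive
λ: split at 3 digits → 000° and 32.4256′; 0 + 32.4256/60 = 0.540427
W → negative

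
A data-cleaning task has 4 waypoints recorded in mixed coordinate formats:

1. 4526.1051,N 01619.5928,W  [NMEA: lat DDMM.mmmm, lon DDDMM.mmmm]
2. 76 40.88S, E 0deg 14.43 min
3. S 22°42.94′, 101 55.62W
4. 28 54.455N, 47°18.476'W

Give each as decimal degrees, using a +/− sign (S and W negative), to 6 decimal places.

Point 1:
  φ: split at 2 digits → 45° and 26.1051′; 45 + 26.1051/60 = 45.4350850
  N → positive
  Longitude: degrees = first 3 digits = 16, minutes = 19.5928; 16 + 19.5928/60 = 16.3265467
  W → negative
Point 2:
  Lat: 76 + 40.88/60 = 76.6813333
  S → negative
  Lon: 14.43′ = 0.240500°; total 0.2405000
  E ⇒ keep positive
Point 3:
  Lat: 42.94′ = 0.715667°; total 22.7156667
  S → negative
  Longitude: 101 + 55.62/60 = 101.9270000
  hemisphere W, so the sign is −
Point 4:
  Lat: 54.455′ = 0.907583°; total 28.9075833
  N → positive
  λ: 47 + 18.476/60 = 47.3079333
  W → negative

1. 45.435085, -16.326547
2. -76.681333, 0.240500
3. -22.715667, -101.927000
4. 28.907583, -47.307933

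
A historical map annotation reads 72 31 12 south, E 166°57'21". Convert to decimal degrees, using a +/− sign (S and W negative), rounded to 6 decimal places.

-72.520000, 166.955833

Latitude: 31′ + 12″ = 31.20000′; 72 + 31.20000/60 = 72.5200000
S → negative
Lon: 166 + 57/60 + 21/3600 = 166.9558333
E → positive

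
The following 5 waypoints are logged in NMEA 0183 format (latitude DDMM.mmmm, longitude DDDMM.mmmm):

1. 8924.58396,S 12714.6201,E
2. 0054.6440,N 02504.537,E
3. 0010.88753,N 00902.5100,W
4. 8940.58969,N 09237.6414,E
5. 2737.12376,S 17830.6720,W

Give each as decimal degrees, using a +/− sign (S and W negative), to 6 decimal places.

1. -89.409733, 127.243668
2. 0.910733, 25.075617
3. 0.181459, -9.041833
4. 89.676495, 92.627357
5. -27.618729, -178.511200

Point 1:
  Latitude: degrees = first 2 digits = 89, minutes = 24.58396; 89 + 24.58396/60 = 89.4097327
  hemisphere S, so the sign is −
  Lon: degrees = first 3 digits = 127, minutes = 14.6201; 127 + 14.6201/60 = 127.2436683
  E ⇒ keep positive
Point 2:
  Latitude: split at 2 digits → 00° and 54.644′; 0 + 54.644/60 = 0.9107333
  N ⇒ keep positive
  Longitude: degrees = first 3 digits = 25, minutes = 4.537; 25 + 4.537/60 = 25.0756167
  E ⇒ keep positive
Point 3:
  φ: degrees = first 2 digits = 0, minutes = 10.88753; 0 + 10.88753/60 = 0.1814588
  N ⇒ keep positive
  λ: degrees = first 3 digits = 9, minutes = 2.51; 9 + 2.51/60 = 9.0418333
  W ⇒ negate
Point 4:
  φ: degrees = first 2 digits = 89, minutes = 40.58969; 89 + 40.58969/60 = 89.6764948
  N ⇒ keep positive
  Longitude: degrees = first 3 digits = 92, minutes = 37.6414; 92 + 37.6414/60 = 92.6273567
  E ⇒ keep positive
Point 5:
  Lat: degrees = first 2 digits = 27, minutes = 37.12376; 27 + 37.12376/60 = 27.6187293
  S → negative
  Longitude: degrees = first 3 digits = 178, minutes = 30.672; 178 + 30.672/60 = 178.5112000
  W → negative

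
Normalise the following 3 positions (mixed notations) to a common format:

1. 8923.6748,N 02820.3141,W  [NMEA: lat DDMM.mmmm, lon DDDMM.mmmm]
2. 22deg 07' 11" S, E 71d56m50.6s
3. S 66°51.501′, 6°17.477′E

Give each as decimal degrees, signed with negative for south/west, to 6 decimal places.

1. 89.394580, -28.338568
2. -22.119722, 71.947389
3. -66.858350, 6.291283

Point 1:
  φ: split at 2 digits → 89° and 23.6748′; 89 + 23.6748/60 = 89.3945800
  N → positive
  Longitude: degrees = first 3 digits = 28, minutes = 20.3141; 28 + 20.3141/60 = 28.3385683
  hemisphere W, so the sign is −
Point 2:
  φ: 22° + 7/60 + 11/3600 = 22 + 0.116667 + 0.003056 = 22.1197222
  S → negative
  Longitude: 71° + 56/60 + 50.6/3600 = 71 + 0.933333 + 0.014056 = 71.9473889
  E ⇒ keep positive
Point 3:
  φ: 51.501′ = 0.858350°; total 66.8583500
  hemisphere S, so the sign is −
  Longitude: 17.477′ = 0.291283°; total 6.2912833
  E → positive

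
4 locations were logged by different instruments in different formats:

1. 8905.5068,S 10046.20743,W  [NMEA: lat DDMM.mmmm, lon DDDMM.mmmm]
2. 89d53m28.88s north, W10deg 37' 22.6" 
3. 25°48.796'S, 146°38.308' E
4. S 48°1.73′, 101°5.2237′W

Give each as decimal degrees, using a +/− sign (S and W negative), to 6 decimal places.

1. -89.091780, -100.770124
2. 89.891356, -10.622944
3. -25.813267, 146.638467
4. -48.028833, -101.087062

Point 1:
  φ: split at 2 digits → 89° and 5.5068′; 89 + 5.5068/60 = 89.0917800
  S → negative
  Longitude: split at 3 digits → 100° and 46.20743′; 100 + 46.20743/60 = 100.7701238
  W ⇒ negate
Point 2:
  φ: 89 + 53/60 + 28.88/3600 = 89.8913556
  N ⇒ keep positive
  Longitude: 37′ + 22.6″ = 37.37667′; 10 + 37.37667/60 = 10.6229444
  hemisphere W, so the sign is −
Point 3:
  Lat: 25 + 48.796/60 = 25.8132667
  S → negative
  Lon: 38.308′ = 0.638467°; total 146.6384667
  E ⇒ keep positive
Point 4:
  Lat: 48 + 1.73/60 = 48.0288333
  hemisphere S, so the sign is −
  Longitude: 101 + 5.2237/60 = 101.0870617
  W → negative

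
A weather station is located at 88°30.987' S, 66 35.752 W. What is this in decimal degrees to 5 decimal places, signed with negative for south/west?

-88.51645, -66.59587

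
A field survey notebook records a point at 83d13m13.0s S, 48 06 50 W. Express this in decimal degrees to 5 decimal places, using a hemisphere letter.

83.22028° S, 48.11389° W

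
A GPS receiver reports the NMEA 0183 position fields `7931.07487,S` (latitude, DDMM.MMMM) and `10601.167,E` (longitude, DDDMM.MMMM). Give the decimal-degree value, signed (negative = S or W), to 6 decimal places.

Latitude: degrees = first 2 digits = 79, minutes = 31.07487; 79 + 31.07487/60 = 79.5179145
hemisphere S, so the sign is −
Longitude: degrees = first 3 digits = 106, minutes = 1.167; 106 + 1.167/60 = 106.0194500
E → positive

-79.517915, 106.019450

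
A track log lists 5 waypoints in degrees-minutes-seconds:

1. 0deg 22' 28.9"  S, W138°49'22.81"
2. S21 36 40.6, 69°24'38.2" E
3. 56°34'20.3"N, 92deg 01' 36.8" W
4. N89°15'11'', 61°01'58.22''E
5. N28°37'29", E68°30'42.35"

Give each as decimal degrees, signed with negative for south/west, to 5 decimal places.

1. -0.37469, -138.82300
2. -21.61128, 69.41061
3. 56.57231, -92.02689
4. 89.25306, 61.03284
5. 28.62472, 68.51176

Point 1:
  Lat: 22′ + 28.9″ = 22.48167′; 0 + 22.48167/60 = 0.374694
  hemisphere S, so the sign is −
  Lon: 49′ + 22.81″ = 49.38017′; 138 + 49.38017/60 = 138.823003
  W ⇒ negate
Point 2:
  Lat: 36′ + 40.6″ = 36.67667′; 21 + 36.67667/60 = 21.611278
  S ⇒ negate
  Longitude: 69 + 24/60 + 38.2/3600 = 69.410611
  E → positive
Point 3:
  Latitude: 56 + 34/60 + 20.3/3600 = 56.572306
  N → positive
  Longitude: 1′ + 36.8″ = 1.61333′; 92 + 1.61333/60 = 92.026889
  W → negative
Point 4:
  Latitude: 15′ + 11″ = 15.18333′; 89 + 15.18333/60 = 89.253056
  N ⇒ keep positive
  λ: 61° + 1/60 + 58.22/3600 = 61 + 0.016667 + 0.016172 = 61.032839
  E ⇒ keep positive
Point 5:
  φ: 37′ + 29″ = 37.48333′; 28 + 37.48333/60 = 28.624722
  N → positive
  Longitude: 68° + 30/60 + 42.35/3600 = 68 + 0.500000 + 0.011764 = 68.511764
  E ⇒ keep positive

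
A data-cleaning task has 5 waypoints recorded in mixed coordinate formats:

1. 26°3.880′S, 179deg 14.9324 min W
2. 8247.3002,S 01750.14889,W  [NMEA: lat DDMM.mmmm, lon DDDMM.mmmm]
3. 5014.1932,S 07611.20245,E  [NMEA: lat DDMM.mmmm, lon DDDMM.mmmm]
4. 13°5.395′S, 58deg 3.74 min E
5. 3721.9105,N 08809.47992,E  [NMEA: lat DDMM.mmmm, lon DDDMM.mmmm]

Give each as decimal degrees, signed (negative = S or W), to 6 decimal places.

Point 1:
  Lat: 3.88′ = 0.064667°; total 26.0646667
  S ⇒ negate
  Lon: 179 + 14.9324/60 = 179.2488733
  hemisphere W, so the sign is −
Point 2:
  Lat: degrees = first 2 digits = 82, minutes = 47.3002; 82 + 47.3002/60 = 82.7883367
  S ⇒ negate
  Longitude: split at 3 digits → 017° and 50.14889′; 17 + 50.14889/60 = 17.8358148
  hemisphere W, so the sign is −
Point 3:
  φ: degrees = first 2 digits = 50, minutes = 14.1932; 50 + 14.1932/60 = 50.2365533
  S ⇒ negate
  Longitude: split at 3 digits → 076° and 11.20245′; 76 + 11.20245/60 = 76.1867075
  E → positive
Point 4:
  φ: 5.395′ = 0.089917°; total 13.0899167
  S → negative
  Longitude: 3.74′ = 0.062333°; total 58.0623333
  E ⇒ keep positive
Point 5:
  Lat: split at 2 digits → 37° and 21.9105′; 37 + 21.9105/60 = 37.3651750
  N ⇒ keep positive
  Longitude: split at 3 digits → 088° and 9.47992′; 88 + 9.47992/60 = 88.1579987
  E → positive

1. -26.064667, -179.248873
2. -82.788337, -17.835815
3. -50.236553, 76.186708
4. -13.089917, 58.062333
5. 37.365175, 88.157999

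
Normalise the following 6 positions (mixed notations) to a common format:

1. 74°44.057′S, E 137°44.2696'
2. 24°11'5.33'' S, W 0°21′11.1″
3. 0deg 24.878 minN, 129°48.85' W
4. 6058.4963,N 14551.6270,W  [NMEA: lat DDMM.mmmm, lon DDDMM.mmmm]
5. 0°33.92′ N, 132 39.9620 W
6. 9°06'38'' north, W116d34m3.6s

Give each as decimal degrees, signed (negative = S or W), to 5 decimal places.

1. -74.73428, 137.73783
2. -24.18481, -0.35308
3. 0.41463, -129.81417
4. 60.97494, -145.86045
5. 0.56533, -132.66603
6. 9.11056, -116.56767

Point 1:
  φ: 44.057′ = 0.734283°; total 74.734283
  hemisphere S, so the sign is −
  Lon: 44.2696′ = 0.737827°; total 137.737827
  E → positive
Point 2:
  Lat: 24 + 11/60 + 5.33/3600 = 24.184814
  S → negative
  Lon: 0° + 21/60 + 11.1/3600 = 0 + 0.350000 + 0.003083 = 0.353083
  W → negative
Point 3:
  Latitude: 24.878′ = 0.414633°; total 0.414633
  N ⇒ keep positive
  Lon: 129 + 48.85/60 = 129.814167
  hemisphere W, so the sign is −
Point 4:
  φ: split at 2 digits → 60° and 58.4963′; 60 + 58.4963/60 = 60.974938
  N → positive
  Lon: split at 3 digits → 145° and 51.627′; 145 + 51.627/60 = 145.860450
  W → negative
Point 5:
  Latitude: 0 + 33.92/60 = 0.565333
  N → positive
  λ: 39.962′ = 0.666033°; total 132.666033
  W ⇒ negate
Point 6:
  Lat: 9 + 6/60 + 38/3600 = 9.110556
  N ⇒ keep positive
  Longitude: 34′ + 3.6″ = 34.06000′; 116 + 34.06000/60 = 116.567667
  W → negative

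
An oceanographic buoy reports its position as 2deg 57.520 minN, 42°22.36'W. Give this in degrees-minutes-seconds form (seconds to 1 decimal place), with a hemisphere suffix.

2°57′31.2″ N, 42°22′21.6″ W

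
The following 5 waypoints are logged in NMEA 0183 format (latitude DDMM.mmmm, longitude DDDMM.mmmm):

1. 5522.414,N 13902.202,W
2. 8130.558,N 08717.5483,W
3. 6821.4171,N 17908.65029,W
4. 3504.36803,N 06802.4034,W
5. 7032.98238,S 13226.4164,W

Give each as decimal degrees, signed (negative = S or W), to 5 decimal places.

1. 55.37357, -139.03670
2. 81.50930, -87.29247
3. 68.35695, -179.14417
4. 35.07280, -68.04006
5. -70.54971, -132.44027

Point 1:
  φ: degrees = first 2 digits = 55, minutes = 22.414; 55 + 22.414/60 = 55.373567
  N ⇒ keep positive
  Longitude: degrees = first 3 digits = 139, minutes = 2.202; 139 + 2.202/60 = 139.036700
  hemisphere W, so the sign is −
Point 2:
  Latitude: split at 2 digits → 81° and 30.558′; 81 + 30.558/60 = 81.509300
  N ⇒ keep positive
  Lon: split at 3 digits → 087° and 17.5483′; 87 + 17.5483/60 = 87.292472
  W ⇒ negate
Point 3:
  φ: split at 2 digits → 68° and 21.4171′; 68 + 21.4171/60 = 68.356952
  N ⇒ keep positive
  λ: degrees = first 3 digits = 179, minutes = 8.65029; 179 + 8.65029/60 = 179.144172
  W → negative
Point 4:
  Lat: split at 2 digits → 35° and 4.36803′; 35 + 4.36803/60 = 35.072801
  N ⇒ keep positive
  λ: split at 3 digits → 068° and 2.4034′; 68 + 2.4034/60 = 68.040057
  hemisphere W, so the sign is −
Point 5:
  φ: degrees = first 2 digits = 70, minutes = 32.98238; 70 + 32.98238/60 = 70.549706
  S → negative
  Lon: degrees = first 3 digits = 132, minutes = 26.4164; 132 + 26.4164/60 = 132.440273
  W → negative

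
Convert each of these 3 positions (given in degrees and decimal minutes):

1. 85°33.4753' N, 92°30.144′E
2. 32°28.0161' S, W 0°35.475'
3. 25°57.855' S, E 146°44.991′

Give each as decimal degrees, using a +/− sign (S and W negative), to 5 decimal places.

1. 85.55792, 92.50240
2. -32.46694, -0.59125
3. -25.96425, 146.74985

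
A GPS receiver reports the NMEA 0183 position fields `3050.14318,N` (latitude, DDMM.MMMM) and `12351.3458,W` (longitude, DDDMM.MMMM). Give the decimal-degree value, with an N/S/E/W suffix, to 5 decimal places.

30.83572° N, 123.85576° W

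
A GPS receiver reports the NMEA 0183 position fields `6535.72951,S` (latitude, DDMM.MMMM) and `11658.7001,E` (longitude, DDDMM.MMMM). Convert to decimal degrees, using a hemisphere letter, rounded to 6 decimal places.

65.595492° S, 116.978335° E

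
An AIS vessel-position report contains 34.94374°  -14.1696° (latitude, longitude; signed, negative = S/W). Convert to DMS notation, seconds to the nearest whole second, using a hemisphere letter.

φ: whole degrees 34; 56.62440′ → 56′ and 37.46″
Longitude is negative → W; |value| = 14.169600
λ: whole degrees 14; 10.17600′ → 10′ and 10.56″

34°56′37″ N, 14°10′11″ W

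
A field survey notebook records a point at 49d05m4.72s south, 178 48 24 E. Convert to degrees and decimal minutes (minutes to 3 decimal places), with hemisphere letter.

Latitude: 5 + 4.72/60 = 5.07867′
Lon: 48 + 24/60 = 48.40000′

49° 5.079′ S, 178° 48.400′ E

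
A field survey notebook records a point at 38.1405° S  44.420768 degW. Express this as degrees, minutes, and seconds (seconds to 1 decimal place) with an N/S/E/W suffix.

38°08′25.8″ S, 44°25′14.8″ W

Latitude: 0.140500° → 8.43000′; 0.43000 × 60 = 25.800″
Lon: 0.420768 × 60 = 25.24608′ → 25′, remainder × 60 = 14.765″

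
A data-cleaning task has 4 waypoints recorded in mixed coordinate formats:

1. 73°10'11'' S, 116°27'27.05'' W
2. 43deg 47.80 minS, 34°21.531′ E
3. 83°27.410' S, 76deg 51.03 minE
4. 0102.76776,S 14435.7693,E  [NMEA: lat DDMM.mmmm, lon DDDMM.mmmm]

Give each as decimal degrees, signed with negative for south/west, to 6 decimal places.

1. -73.169722, -116.457514
2. -43.796667, 34.358850
3. -83.456833, 76.850500
4. -1.046129, 144.596155

Point 1:
  φ: 73° + 10/60 + 11/3600 = 73 + 0.166667 + 0.003056 = 73.1697222
  S → negative
  Longitude: 27′ + 27.05″ = 27.45083′; 116 + 27.45083/60 = 116.4575139
  W ⇒ negate
Point 2:
  Latitude: 43 + 47.8/60 = 43.7966667
  S ⇒ negate
  λ: 21.531′ = 0.358850°; total 34.3588500
  E → positive
Point 3:
  Latitude: 27.41′ = 0.456833°; total 83.4568333
  hemisphere S, so the sign is −
  λ: 51.03′ = 0.850500°; total 76.8505000
  E → positive
Point 4:
  Latitude: degrees = first 2 digits = 1, minutes = 2.76776; 1 + 2.76776/60 = 1.0461293
  S ⇒ negate
  Lon: split at 3 digits → 144° and 35.7693′; 144 + 35.7693/60 = 144.5961550
  E ⇒ keep positive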